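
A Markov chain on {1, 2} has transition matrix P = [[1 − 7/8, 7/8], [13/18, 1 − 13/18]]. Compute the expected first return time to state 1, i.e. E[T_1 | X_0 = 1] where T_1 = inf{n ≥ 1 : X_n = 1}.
E[T_1 | X_0 = 1] = 1/π_1 = 115/52

For an irreducible recurrent Markov chain with stationary distribution π, E[T_i | X_0 = i] = 1/π_i (Kac's formula). Here π_1 = (13/18)/(7/8 + 13/18) = (13/18)/(115/72) = 52/115, so E[T_1 | X_0 = 1] = 1/π_1 = (7/8 + 13/18)/(13/18) = (115/72)/(13/18) = 115/52.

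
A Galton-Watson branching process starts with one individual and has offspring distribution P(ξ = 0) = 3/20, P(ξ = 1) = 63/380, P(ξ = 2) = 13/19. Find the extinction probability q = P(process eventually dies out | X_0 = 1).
q = 57/260

The pgf is f(s) = 3/20 + 63/380·s + 13/19·s². The extinction probability q is the smallest fixed point of f in [0, 1]. Setting s = f(s):
  13/19·s² + (63/380 − 1)·s + 3/20 = 0
  13/19·s² − (3/20 + 13/19)·s + 3/20 = 0
which factors as (s − 1)·(13/19·s − 3/20) = 0, giving roots s = 1 and s = (3/20)/(13/19) = 57/260.
Mean offspring μ = 63/380 + 2·13/19 = 583/380 > 1 (supercritical), so q < 1. The extinction probability is the smaller root: q = (3/20)/(13/19) = 57/260.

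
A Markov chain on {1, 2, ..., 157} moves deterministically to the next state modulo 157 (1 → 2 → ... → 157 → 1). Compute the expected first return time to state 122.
E[T_122 | X_0 = 122] = 157

The chain cycles deterministically, so starting at state 122 it returns in exactly 157 steps. Equivalently, the stationary distribution is uniform π_j = 1/157 for every state j, so by Kac's formula E[T_122] = 1/π_122 = 157.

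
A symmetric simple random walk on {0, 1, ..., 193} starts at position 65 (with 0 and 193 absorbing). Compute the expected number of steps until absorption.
E[τ | X_0 = 65] = 8320

Let v_k = E[τ | X_0 = k]. Boundary: v_0 = v_193 = 0. Recurrence: v_k = 1 + (v_{k-1} + v_{k+1})/2 for 1 ≤ k ≤ 192. The particular solution to v_k − (v_{k-1} + v_{k+1})/2 = 1 is v_k = −k^2. Adding homogeneous solution A + B k and matching boundaries gives v_k = k (193 − k). Substituting k = 65: v_65 = 65 · 128 = 8320.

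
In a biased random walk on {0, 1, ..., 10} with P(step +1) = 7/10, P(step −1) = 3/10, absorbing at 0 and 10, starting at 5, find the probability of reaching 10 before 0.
P(hit 10 before 0) = (1 − (3/7)^5) / (1 − (3/7)^10) = 16807/17050

Let u_k denote P(reach 10 before 0 | start at k). Boundary: u_0 = 0, u_10 = 1. Recurrence: u_k = 7/10·u_{k+1} + 3/10·u_{k-1} for 1 ≤ k ≤ 9. Try u_k = A + B·r^k with r = q/p = (3/10)/(7/10) = 3/7. Substitution satisfies the recurrence; boundary conditions give:
  u_k = (1 − r^k) / (1 − r^N) = (1 − (3/7)^5) / (1 − (3/7)^10) = 16807/17050.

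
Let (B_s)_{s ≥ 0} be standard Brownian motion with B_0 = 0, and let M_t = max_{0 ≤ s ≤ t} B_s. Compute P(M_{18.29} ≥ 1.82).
P(M_{18.29} ≥ 1.82) = 2·P(B_{18.29} ≥ 1.82) = 2(1 − Φ(1.82/√18.29)) ≈ 0.6704

By the reflection principle for Brownian motion, P(M_t ≥ a) = 2 · P(B_t ≥ a) for a ≥ 0. Since B_t ~ N(0, t), P(B_t ≥ 1.82) = 1 − Φ(1.82/√t) = 1 − Φ(1.82/√18.29) = 1 − Φ(0.4256). So
  P(M_{18.29} ≥ 1.82) = 2(1 − Φ(0.4256)) ≈ 0.6704.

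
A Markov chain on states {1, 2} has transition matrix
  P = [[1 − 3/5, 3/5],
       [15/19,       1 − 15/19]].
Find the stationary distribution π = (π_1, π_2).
π_1 = 25/44, π_2 = 19/44

Solve πP = π with π_1 + π_2 = 1. From πP = π: π_1 · (1 − 3/5) + π_2 · 15/19 = π_1 ⇒ π_2 · 15/19 = π_1 · 3/5 ⇒ π_2/π_1 = (3/5)/(15/19) = 19/25. Together with π_1 + π_2 = 1:
  π_1 = (15/19)/(3/5 + 15/19) = (15/19)/(132/95) = 25/44,
  π_2 = (3/5)/(3/5 + 15/19) = (3/5)/(132/95) = 19/44.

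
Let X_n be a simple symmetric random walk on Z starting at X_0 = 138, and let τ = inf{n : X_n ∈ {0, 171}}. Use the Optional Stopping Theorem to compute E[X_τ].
E[X_τ] = 138

X_n is a martingale and τ is a bounded-mean stopping time (indeed τ is finite a.s. with bounded expectation since the walk is in a bounded region). By the OST, E[X_τ] = E[X_0] = 138. Equivalently: E[X_τ] = 171 · P(hit 171 first) + 0 · P(hit 0 first) = 171 · (138/171) = 138.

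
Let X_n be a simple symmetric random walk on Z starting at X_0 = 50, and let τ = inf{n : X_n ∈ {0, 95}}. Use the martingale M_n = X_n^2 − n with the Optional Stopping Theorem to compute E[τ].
E[τ] = 2250

M_n = X_n^2 − n is a martingale (since E[X_{n+1}^2 | F_n] = X_n^2 + 1). By OST (τ has finite mean in a bounded region), E[M_τ] = E[M_0] = X_0^2 − 0 = 50^2 = 2500. Also E[M_τ] = E[X_τ^2] − E[τ]. The walk exits at 0 or 95, with P(hit 95 first) = 50/95, so E[X_τ^2] = 95^2 · 50/95 + 0 = 4750. Thus E[τ] = E[X_τ^2] − E[M_τ] = 4750 − 2500 = 2250 = 50(95 − 50) = 2250.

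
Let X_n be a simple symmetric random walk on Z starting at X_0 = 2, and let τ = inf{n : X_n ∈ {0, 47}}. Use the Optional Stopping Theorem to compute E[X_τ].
E[X_τ] = 2

X_n is a martingale and τ is a bounded-mean stopping time (indeed τ is finite a.s. with bounded expectation since the walk is in a bounded region). By the OST, E[X_τ] = E[X_0] = 2. Equivalently: E[X_τ] = 47 · P(hit 47 first) + 0 · P(hit 0 first) = 47 · (2/47) = 2.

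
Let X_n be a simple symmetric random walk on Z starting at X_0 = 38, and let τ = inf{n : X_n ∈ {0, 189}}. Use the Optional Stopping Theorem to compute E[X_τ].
E[X_τ] = 38

X_n is a martingale and τ is a bounded-mean stopping time (indeed τ is finite a.s. with bounded expectation since the walk is in a bounded region). By the OST, E[X_τ] = E[X_0] = 38. Equivalently: E[X_τ] = 189 · P(hit 189 first) + 0 · P(hit 0 first) = 189 · (38/189) = 38.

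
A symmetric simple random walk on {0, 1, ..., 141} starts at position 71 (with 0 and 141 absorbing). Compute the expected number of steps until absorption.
E[τ | X_0 = 71] = 4970

Let v_k = E[τ | X_0 = k]. Boundary: v_0 = v_141 = 0. Recurrence: v_k = 1 + (v_{k-1} + v_{k+1})/2 for 1 ≤ k ≤ 140. The particular solution to v_k − (v_{k-1} + v_{k+1})/2 = 1 is v_k = −k^2. Adding homogeneous solution A + B k and matching boundaries gives v_k = k (141 − k). Substituting k = 71: v_71 = 71 · 70 = 4970.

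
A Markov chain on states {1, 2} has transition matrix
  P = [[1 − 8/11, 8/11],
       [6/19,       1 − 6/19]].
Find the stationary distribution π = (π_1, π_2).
π_1 = 33/109, π_2 = 76/109

Solve πP = π with π_1 + π_2 = 1. From πP = π: π_1 · (1 − 8/11) + π_2 · 6/19 = π_1 ⇒ π_2 · 6/19 = π_1 · 8/11 ⇒ π_2/π_1 = (8/11)/(6/19) = 76/33. Together with π_1 + π_2 = 1:
  π_1 = (6/19)/(8/11 + 6/19) = (6/19)/(218/209) = 33/109,
  π_2 = (8/11)/(8/11 + 6/19) = (8/11)/(218/209) = 76/109.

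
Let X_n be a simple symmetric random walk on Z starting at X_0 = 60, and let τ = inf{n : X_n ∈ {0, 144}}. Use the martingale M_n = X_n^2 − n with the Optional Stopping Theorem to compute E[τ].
E[τ] = 5040

M_n = X_n^2 − n is a martingale (since E[X_{n+1}^2 | F_n] = X_n^2 + 1). By OST (τ has finite mean in a bounded region), E[M_τ] = E[M_0] = X_0^2 − 0 = 60^2 = 3600. Also E[M_τ] = E[X_τ^2] − E[τ]. The walk exits at 0 or 144, with P(hit 144 first) = 60/144, so E[X_τ^2] = 144^2 · 60/144 + 0 = 8640. Thus E[τ] = E[X_τ^2] − E[M_τ] = 8640 − 3600 = 5040 = 60(144 − 60) = 5040.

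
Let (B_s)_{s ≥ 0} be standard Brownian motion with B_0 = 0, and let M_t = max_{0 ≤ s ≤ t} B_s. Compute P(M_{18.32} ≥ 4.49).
P(M_{18.32} ≥ 4.49) = 2·P(B_{18.32} ≥ 4.49) = 2(1 − Φ(4.49/√18.32)) ≈ 0.2942

By the reflection principle for Brownian motion, P(M_t ≥ a) = 2 · P(B_t ≥ a) for a ≥ 0. Since B_t ~ N(0, t), P(B_t ≥ 4.49) = 1 − Φ(4.49/√t) = 1 − Φ(4.49/√18.32) = 1 − Φ(1.0490). So
  P(M_{18.32} ≥ 4.49) = 2(1 − Φ(1.0490)) ≈ 0.2942.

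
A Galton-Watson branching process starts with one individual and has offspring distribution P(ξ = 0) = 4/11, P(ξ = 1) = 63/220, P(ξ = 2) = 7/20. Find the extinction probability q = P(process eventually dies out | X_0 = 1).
q = 1

Mean offspring μ = 0·4/11 + 1·63/220 + 2·7/20 = 217/220 ≤ 1. For μ ≤ 1 with offspring not concentrated at 1, the Galton-Watson process goes extinct almost surely, so q = 1.
(Algebraic check: The pgf is f(s) = 4/11 + 63/220·s + 7/20·s². The extinction probability q is the smallest fixed point of f in [0, 1]. Setting s = f(s):
  7/20·s² + (63/220 − 1)·s + 4/11 = 0
  7/20·s² − (4/11 + 7/20)·s + 4/11 = 0
which factors as (s − 1)·(7/20·s − 4/11) = 0, giving roots s = 1 and s = (4/11)/(7/20) = 80/77. Since 80/77 ≥ 1, the smallest root in [0, 1] is s = 1.)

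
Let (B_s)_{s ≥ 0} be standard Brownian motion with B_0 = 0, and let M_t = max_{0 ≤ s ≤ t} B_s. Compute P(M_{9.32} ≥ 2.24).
P(M_{9.32} ≥ 2.24) = 2·P(B_{9.32} ≥ 2.24) = 2(1 − Φ(2.24/√9.32)) ≈ 0.4631

By the reflection principle for Brownian motion, P(M_t ≥ a) = 2 · P(B_t ≥ a) for a ≥ 0. Since B_t ~ N(0, t), P(B_t ≥ 2.24) = 1 − Φ(2.24/√t) = 1 − Φ(2.24/√9.32) = 1 − Φ(0.7337). So
  P(M_{9.32} ≥ 2.24) = 2(1 − Φ(0.7337)) ≈ 0.4631.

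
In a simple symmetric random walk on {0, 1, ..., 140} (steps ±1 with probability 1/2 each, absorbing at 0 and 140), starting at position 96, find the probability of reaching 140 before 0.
P(hit 140 before 0) = 96/140 = 24/35

Let u_k = P(hit 140 before 0 | start at k). Then u_0 = 0, u_140 = 1, and u_k = u_{k-1}/2 + u_{k+1}/2 for 1 ≤ k ≤ 139. This harmonic recurrence is solved by u_k = k/140, giving u_96 = 96/140 = 24/35.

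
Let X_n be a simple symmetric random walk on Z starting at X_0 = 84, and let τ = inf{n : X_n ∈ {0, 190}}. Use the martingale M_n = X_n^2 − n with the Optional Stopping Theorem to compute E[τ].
E[τ] = 8904

M_n = X_n^2 − n is a martingale (since E[X_{n+1}^2 | F_n] = X_n^2 + 1). By OST (τ has finite mean in a bounded region), E[M_τ] = E[M_0] = X_0^2 − 0 = 84^2 = 7056. Also E[M_τ] = E[X_τ^2] − E[τ]. The walk exits at 0 or 190, with P(hit 190 first) = 84/190, so E[X_τ^2] = 190^2 · 84/190 + 0 = 15960. Thus E[τ] = E[X_τ^2] − E[M_τ] = 15960 − 7056 = 8904 = 84(190 − 84) = 8904.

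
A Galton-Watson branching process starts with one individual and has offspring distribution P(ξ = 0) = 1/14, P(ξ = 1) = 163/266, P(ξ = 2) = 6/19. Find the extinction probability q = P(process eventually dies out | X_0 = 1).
q = 19/84

The pgf is f(s) = 1/14 + 163/266·s + 6/19·s². The extinction probability q is the smallest fixed point of f in [0, 1]. Setting s = f(s):
  6/19·s² + (163/266 − 1)·s + 1/14 = 0
  6/19·s² − (1/14 + 6/19)·s + 1/14 = 0
which factors as (s − 1)·(6/19·s − 1/14) = 0, giving roots s = 1 and s = (1/14)/(6/19) = 19/84.
Mean offspring μ = 163/266 + 2·6/19 = 331/266 > 1 (supercritical), so q < 1. The extinction probability is the smaller root: q = (1/14)/(6/19) = 19/84.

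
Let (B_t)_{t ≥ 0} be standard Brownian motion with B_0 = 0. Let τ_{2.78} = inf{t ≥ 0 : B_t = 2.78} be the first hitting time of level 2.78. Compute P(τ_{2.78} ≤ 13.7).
P(τ_{2.78} ≤ 13.7) = 2(1 − Φ(2.78/√13.7)) = 2(1 − Φ(0.7511)) ≈ 0.4526

By the reflection principle for standard BM, P(τ_b ≤ t) = 2 · P(B_t ≥ b). Since B_t ~ N(0, t), P(B_t ≥ 2.78) = 1 − Φ(2.78/√t) = 1 − Φ(2.78/√13.7) = 1 − Φ(0.7511) ≈ 0.22630. Doubling: P(τ_{2.78} ≤ 13.7) ≈ 2 · 0.22630 = 0.45260 ≈ 0.4526.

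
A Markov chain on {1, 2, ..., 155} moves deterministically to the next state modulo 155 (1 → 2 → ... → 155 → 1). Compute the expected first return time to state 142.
E[T_142 | X_0 = 142] = 155

The chain cycles deterministically, so starting at state 142 it returns in exactly 155 steps. Equivalently, the stationary distribution is uniform π_j = 1/155 for every state j, so by Kac's formula E[T_142] = 1/π_142 = 155.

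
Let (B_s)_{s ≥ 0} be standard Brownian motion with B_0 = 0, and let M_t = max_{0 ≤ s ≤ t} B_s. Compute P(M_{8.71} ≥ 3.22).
P(M_{8.71} ≥ 3.22) = 2·P(B_{8.71} ≥ 3.22) = 2(1 − Φ(3.22/√8.71)) ≈ 0.2752

By the reflection principle for Brownian motion, P(M_t ≥ a) = 2 · P(B_t ≥ a) for a ≥ 0. Since B_t ~ N(0, t), P(B_t ≥ 3.22) = 1 − Φ(3.22/√t) = 1 − Φ(3.22/√8.71) = 1 − Φ(1.0911). So
  P(M_{8.71} ≥ 3.22) = 2(1 − Φ(1.0911)) ≈ 0.2752.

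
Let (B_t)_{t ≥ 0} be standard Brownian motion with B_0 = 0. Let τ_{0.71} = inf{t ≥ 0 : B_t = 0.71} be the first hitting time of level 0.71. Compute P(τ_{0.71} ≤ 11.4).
P(τ_{0.71} ≤ 11.4) = 2(1 − Φ(0.71/√11.4)) = 2(1 − Φ(0.2103)) ≈ 0.8334

By the reflection principle for standard BM, P(τ_b ≤ t) = 2 · P(B_t ≥ b). Since B_t ~ N(0, t), P(B_t ≥ 0.71) = 1 − Φ(0.71/√t) = 1 − Φ(0.71/√11.4) = 1 − Φ(0.2103) ≈ 0.41672. Doubling: P(τ_{0.71} ≤ 11.4) ≈ 2 · 0.41672 = 0.83344 ≈ 0.8334.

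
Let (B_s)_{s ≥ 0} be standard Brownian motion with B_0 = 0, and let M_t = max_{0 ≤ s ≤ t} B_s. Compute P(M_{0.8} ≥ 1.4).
P(M_{0.8} ≥ 1.4) = 2·P(B_{0.8} ≥ 1.4) = 2(1 − Φ(1.4/√0.8)) ≈ 0.1175

By the reflection principle for Brownian motion, P(M_t ≥ a) = 2 · P(B_t ≥ a) for a ≥ 0. Since B_t ~ N(0, t), P(B_t ≥ 1.4) = 1 − Φ(1.4/√t) = 1 − Φ(1.4/√0.8) = 1 − Φ(1.5652). So
  P(M_{0.8} ≥ 1.4) = 2(1 − Φ(1.5652)) ≈ 0.1175.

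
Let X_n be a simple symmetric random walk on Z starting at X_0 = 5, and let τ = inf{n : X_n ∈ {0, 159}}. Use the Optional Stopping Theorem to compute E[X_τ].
E[X_τ] = 5

X_n is a martingale and τ is a bounded-mean stopping time (indeed τ is finite a.s. with bounded expectation since the walk is in a bounded region). By the OST, E[X_τ] = E[X_0] = 5. Equivalently: E[X_τ] = 159 · P(hit 159 first) + 0 · P(hit 0 first) = 159 · (5/159) = 5.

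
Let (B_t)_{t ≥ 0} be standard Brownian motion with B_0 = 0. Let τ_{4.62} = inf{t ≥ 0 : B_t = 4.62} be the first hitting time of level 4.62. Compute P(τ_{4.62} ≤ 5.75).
P(τ_{4.62} ≤ 5.75) = 2(1 − Φ(4.62/√5.75)) = 2(1 − Φ(1.9267)) ≈ 0.0540

By the reflection principle for standard BM, P(τ_b ≤ t) = 2 · P(B_t ≥ b). Since B_t ~ N(0, t), P(B_t ≥ 4.62) = 1 − Φ(4.62/√t) = 1 − Φ(4.62/√5.75) = 1 − Φ(1.9267) ≈ 0.02701. Doubling: P(τ_{4.62} ≤ 5.75) ≈ 2 · 0.02701 = 0.05402 ≈ 0.0540.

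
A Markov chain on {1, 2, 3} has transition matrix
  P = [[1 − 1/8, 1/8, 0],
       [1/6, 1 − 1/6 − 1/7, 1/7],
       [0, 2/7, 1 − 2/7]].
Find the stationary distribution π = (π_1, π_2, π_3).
π = (8/17, 6/17, 3/17)

This is a birth-death chain on three states, which satisfies detailed balance: π_1 · P_{12} = π_2 · P_{21} and π_2 · P_{23} = π_3 · P_{32}.
From π_1 · 1/8 = π_2 · 1/6: π_2/π_1 = (1/8)/(1/6) = 3/4.
From π_2 · 1/7 = π_3 · 2/7: π_3/π_2 = (1/7)/(2/7) = 1/2.
Take π_1 proportional to 1; then unnormalized π = (1, 3/4, 3/8). Normalize by dividing by the sum 17/8:
  π = (8/17, 6/17, 3/17).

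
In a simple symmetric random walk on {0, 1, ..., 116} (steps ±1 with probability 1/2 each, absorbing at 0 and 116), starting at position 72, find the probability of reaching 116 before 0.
P(hit 116 before 0) = 72/116 = 18/29

Let u_k = P(hit 116 before 0 | start at k). Then u_0 = 0, u_116 = 1, and u_k = u_{k-1}/2 + u_{k+1}/2 for 1 ≤ k ≤ 115. This harmonic recurrence is solved by u_k = k/116, giving u_72 = 72/116 = 18/29.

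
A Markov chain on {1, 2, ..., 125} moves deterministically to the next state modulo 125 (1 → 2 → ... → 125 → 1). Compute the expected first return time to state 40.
E[T_40 | X_0 = 40] = 125

The chain cycles deterministically, so starting at state 40 it returns in exactly 125 steps. Equivalently, the stationary distribution is uniform π_j = 1/125 for every state j, so by Kac's formula E[T_40] = 1/π_40 = 125.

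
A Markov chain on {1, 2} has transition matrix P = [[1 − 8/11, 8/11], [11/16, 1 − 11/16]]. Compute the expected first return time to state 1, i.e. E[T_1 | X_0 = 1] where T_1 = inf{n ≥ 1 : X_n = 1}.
E[T_1 | X_0 = 1] = 1/π_1 = 249/121

For an irreducible recurrent Markov chain with stationary distribution π, E[T_i | X_0 = i] = 1/π_i (Kac's formula). Here π_1 = (11/16)/(8/11 + 11/16) = (11/16)/(249/176) = 121/249, so E[T_1 | X_0 = 1] = 1/π_1 = (8/11 + 11/16)/(11/16) = (249/176)/(11/16) = 249/121.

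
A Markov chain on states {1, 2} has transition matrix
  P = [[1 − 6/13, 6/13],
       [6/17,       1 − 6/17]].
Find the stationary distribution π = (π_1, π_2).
π_1 = 13/30, π_2 = 17/30

Solve πP = π with π_1 + π_2 = 1. From πP = π: π_1 · (1 − 6/13) + π_2 · 6/17 = π_1 ⇒ π_2 · 6/17 = π_1 · 6/13 ⇒ π_2/π_1 = (6/13)/(6/17) = 17/13. Together with π_1 + π_2 = 1:
  π_1 = (6/17)/(6/13 + 6/17) = (6/17)/(180/221) = 13/30,
  π_2 = (6/13)/(6/13 + 6/17) = (6/13)/(180/221) = 17/30.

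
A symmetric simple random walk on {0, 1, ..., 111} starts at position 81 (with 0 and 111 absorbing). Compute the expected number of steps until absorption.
E[τ | X_0 = 81] = 2430

Let v_k = E[τ | X_0 = k]. Boundary: v_0 = v_111 = 0. Recurrence: v_k = 1 + (v_{k-1} + v_{k+1})/2 for 1 ≤ k ≤ 110. The particular solution to v_k − (v_{k-1} + v_{k+1})/2 = 1 is v_k = −k^2. Adding homogeneous solution A + B k and matching boundaries gives v_k = k (111 − k). Substituting k = 81: v_81 = 81 · 30 = 2430.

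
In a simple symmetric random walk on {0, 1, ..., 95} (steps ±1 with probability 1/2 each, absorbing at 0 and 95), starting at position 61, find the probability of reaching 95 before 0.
P(hit 95 before 0) = 61/95

Let u_k = P(hit 95 before 0 | start at k). Then u_0 = 0, u_95 = 1, and u_k = u_{k-1}/2 + u_{k+1}/2 for 1 ≤ k ≤ 94. This harmonic recurrence is solved by u_k = k/95, giving u_61 = 61/95.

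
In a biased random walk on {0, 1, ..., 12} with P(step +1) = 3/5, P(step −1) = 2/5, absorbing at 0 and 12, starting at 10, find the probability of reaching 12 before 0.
P(hit 12 before 0) = (1 − (2/3)^10) / (1 − (2/3)^12) = 104445/105469

Let u_k denote P(reach 12 before 0 | start at k). Boundary: u_0 = 0, u_12 = 1. Recurrence: u_k = 3/5·u_{k+1} + 2/5·u_{k-1} for 1 ≤ k ≤ 11. Try u_k = A + B·r^k with r = q/p = (2/5)/(3/5) = 2/3. Substitution satisfies the recurrence; boundary conditions give:
  u_k = (1 − r^k) / (1 − r^N) = (1 − (2/3)^10) / (1 − (2/3)^12) = 104445/105469.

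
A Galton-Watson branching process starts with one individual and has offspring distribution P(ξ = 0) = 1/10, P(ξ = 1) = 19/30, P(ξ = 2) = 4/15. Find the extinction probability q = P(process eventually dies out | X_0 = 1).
q = 3/8

The pgf is f(s) = 1/10 + 19/30·s + 4/15·s². The extinction probability q is the smallest fixed point of f in [0, 1]. Setting s = f(s):
  4/15·s² + (19/30 − 1)·s + 1/10 = 0
  4/15·s² − (1/10 + 4/15)·s + 1/10 = 0
which factors as (s − 1)·(4/15·s − 1/10) = 0, giving roots s = 1 and s = (1/10)/(4/15) = 3/8.
Mean offspring μ = 19/30 + 2·4/15 = 7/6 > 1 (supercritical), so q < 1. The extinction probability is the smaller root: q = (1/10)/(4/15) = 3/8.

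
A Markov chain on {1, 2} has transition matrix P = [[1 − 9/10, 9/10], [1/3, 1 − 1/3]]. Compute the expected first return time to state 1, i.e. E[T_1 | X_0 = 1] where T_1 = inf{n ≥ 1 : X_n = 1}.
E[T_1 | X_0 = 1] = 1/π_1 = 37/10

For an irreducible recurrent Markov chain with stationary distribution π, E[T_i | X_0 = i] = 1/π_i (Kac's formula). Here π_1 = (1/3)/(9/10 + 1/3) = (1/3)/(37/30) = 10/37, so E[T_1 | X_0 = 1] = 1/π_1 = (9/10 + 1/3)/(1/3) = (37/30)/(1/3) = 37/10.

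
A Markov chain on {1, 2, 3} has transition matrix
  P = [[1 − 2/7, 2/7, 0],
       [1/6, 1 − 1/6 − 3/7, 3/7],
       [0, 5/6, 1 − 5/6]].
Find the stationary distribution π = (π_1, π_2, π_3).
π = (245/881, 420/881, 216/881)

This is a birth-death chain on three states, which satisfies detailed balance: π_1 · P_{12} = π_2 · P_{21} and π_2 · P_{23} = π_3 · P_{32}.
From π_1 · 2/7 = π_2 · 1/6: π_2/π_1 = (2/7)/(1/6) = 12/7.
From π_2 · 3/7 = π_3 · 5/6: π_3/π_2 = (3/7)/(5/6) = 18/35.
Take π_1 proportional to 1; then unnormalized π = (1, 12/7, 216/245). Normalize by dividing by the sum 881/245:
  π = (245/881, 420/881, 216/881).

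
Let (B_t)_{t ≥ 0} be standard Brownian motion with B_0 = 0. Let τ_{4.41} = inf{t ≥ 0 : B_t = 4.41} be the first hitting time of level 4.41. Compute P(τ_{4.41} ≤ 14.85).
P(τ_{4.41} ≤ 14.85) = 2(1 − Φ(4.41/√14.85)) = 2(1 − Φ(1.1444)) ≈ 0.2525

By the reflection principle for standard BM, P(τ_b ≤ t) = 2 · P(B_t ≥ b). Since B_t ~ N(0, t), P(B_t ≥ 4.41) = 1 − Φ(4.41/√t) = 1 − Φ(4.41/√14.85) = 1 − Φ(1.1444) ≈ 0.12623. Doubling: P(τ_{4.41} ≤ 14.85) ≈ 2 · 0.12623 = 0.25246 ≈ 0.2525.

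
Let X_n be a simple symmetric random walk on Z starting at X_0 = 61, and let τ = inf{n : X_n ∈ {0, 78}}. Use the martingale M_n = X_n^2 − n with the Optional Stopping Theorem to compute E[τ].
E[τ] = 1037

M_n = X_n^2 − n is a martingale (since E[X_{n+1}^2 | F_n] = X_n^2 + 1). By OST (τ has finite mean in a bounded region), E[M_τ] = E[M_0] = X_0^2 − 0 = 61^2 = 3721. Also E[M_τ] = E[X_τ^2] − E[τ]. The walk exits at 0 or 78, with P(hit 78 first) = 61/78, so E[X_τ^2] = 78^2 · 61/78 + 0 = 4758. Thus E[τ] = E[X_τ^2] − E[M_τ] = 4758 − 3721 = 1037 = 61(78 − 61) = 1037.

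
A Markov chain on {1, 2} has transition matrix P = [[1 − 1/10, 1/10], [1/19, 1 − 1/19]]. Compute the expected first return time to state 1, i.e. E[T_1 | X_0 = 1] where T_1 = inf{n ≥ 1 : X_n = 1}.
E[T_1 | X_0 = 1] = 1/π_1 = 29/10

For an irreducible recurrent Markov chain with stationary distribution π, E[T_i | X_0 = i] = 1/π_i (Kac's formula). Here π_1 = (1/19)/(1/10 + 1/19) = (1/19)/(29/190) = 10/29, so E[T_1 | X_0 = 1] = 1/π_1 = (1/10 + 1/19)/(1/19) = (29/190)/(1/19) = 29/10.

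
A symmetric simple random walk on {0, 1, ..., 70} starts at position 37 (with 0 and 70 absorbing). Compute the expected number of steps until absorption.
E[τ | X_0 = 37] = 1221

Let v_k = E[τ | X_0 = k]. Boundary: v_0 = v_70 = 0. Recurrence: v_k = 1 + (v_{k-1} + v_{k+1})/2 for 1 ≤ k ≤ 69. The particular solution to v_k − (v_{k-1} + v_{k+1})/2 = 1 is v_k = −k^2. Adding homogeneous solution A + B k and matching boundaries gives v_k = k (70 − k). Substituting k = 37: v_37 = 37 · 33 = 1221.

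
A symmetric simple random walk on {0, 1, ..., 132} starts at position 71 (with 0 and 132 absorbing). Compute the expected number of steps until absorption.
E[τ | X_0 = 71] = 4331

Let v_k = E[τ | X_0 = k]. Boundary: v_0 = v_132 = 0. Recurrence: v_k = 1 + (v_{k-1} + v_{k+1})/2 for 1 ≤ k ≤ 131. The particular solution to v_k − (v_{k-1} + v_{k+1})/2 = 1 is v_k = −k^2. Adding homogeneous solution A + B k and matching boundaries gives v_k = k (132 − k). Substituting k = 71: v_71 = 71 · 61 = 4331.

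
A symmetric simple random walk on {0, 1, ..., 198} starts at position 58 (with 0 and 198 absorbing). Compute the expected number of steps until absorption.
E[τ | X_0 = 58] = 8120

Let v_k = E[τ | X_0 = k]. Boundary: v_0 = v_198 = 0. Recurrence: v_k = 1 + (v_{k-1} + v_{k+1})/2 for 1 ≤ k ≤ 197. The particular solution to v_k − (v_{k-1} + v_{k+1})/2 = 1 is v_k = −k^2. Adding homogeneous solution A + B k and matching boundaries gives v_k = k (198 − k). Substituting k = 58: v_58 = 58 · 140 = 8120.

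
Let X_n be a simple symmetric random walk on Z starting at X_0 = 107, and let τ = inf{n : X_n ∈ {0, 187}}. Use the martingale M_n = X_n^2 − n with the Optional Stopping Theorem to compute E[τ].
E[τ] = 8560

M_n = X_n^2 − n is a martingale (since E[X_{n+1}^2 | F_n] = X_n^2 + 1). By OST (τ has finite mean in a bounded region), E[M_τ] = E[M_0] = X_0^2 − 0 = 107^2 = 11449. Also E[M_τ] = E[X_τ^2] − E[τ]. The walk exits at 0 or 187, with P(hit 187 first) = 107/187, so E[X_τ^2] = 187^2 · 107/187 + 0 = 20009. Thus E[τ] = E[X_τ^2] − E[M_τ] = 20009 − 11449 = 8560 = 107(187 − 107) = 8560.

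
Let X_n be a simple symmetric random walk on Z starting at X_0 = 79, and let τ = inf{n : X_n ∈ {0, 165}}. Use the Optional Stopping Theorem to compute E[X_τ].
E[X_τ] = 79

X_n is a martingale and τ is a bounded-mean stopping time (indeed τ is finite a.s. with bounded expectation since the walk is in a bounded region). By the OST, E[X_τ] = E[X_0] = 79. Equivalently: E[X_τ] = 165 · P(hit 165 first) + 0 · P(hit 0 first) = 165 · (79/165) = 79.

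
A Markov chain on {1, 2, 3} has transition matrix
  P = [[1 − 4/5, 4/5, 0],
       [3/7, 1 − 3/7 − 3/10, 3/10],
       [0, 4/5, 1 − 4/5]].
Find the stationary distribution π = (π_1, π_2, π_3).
π = (30/107, 56/107, 21/107)

This is a birth-death chain on three states, which satisfies detailed balance: π_1 · P_{12} = π_2 · P_{21} and π_2 · P_{23} = π_3 · P_{32}.
From π_1 · 4/5 = π_2 · 3/7: π_2/π_1 = (4/5)/(3/7) = 28/15.
From π_2 · 3/10 = π_3 · 4/5: π_3/π_2 = (3/10)/(4/5) = 3/8.
Take π_1 proportional to 1; then unnormalized π = (1, 28/15, 7/10). Normalize by dividing by the sum 107/30:
  π = (30/107, 56/107, 21/107).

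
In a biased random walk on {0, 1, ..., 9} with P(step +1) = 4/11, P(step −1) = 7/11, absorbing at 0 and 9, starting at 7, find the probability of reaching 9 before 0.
P(hit 9 before 0) = (1 − (7/4)^7) / (1 − (7/4)^9) = 4304848/13363821

Let u_k denote P(reach 9 before 0 | start at k). Boundary: u_0 = 0, u_9 = 1. Recurrence: u_k = 4/11·u_{k+1} + 7/11·u_{k-1} for 1 ≤ k ≤ 8. Try u_k = A + B·r^k with r = q/p = (7/11)/(4/11) = 7/4. Substitution satisfies the recurrence; boundary conditions give:
  u_k = (1 − r^k) / (1 − r^N) = (1 − (7/4)^7) / (1 − (7/4)^9) = 4304848/13363821.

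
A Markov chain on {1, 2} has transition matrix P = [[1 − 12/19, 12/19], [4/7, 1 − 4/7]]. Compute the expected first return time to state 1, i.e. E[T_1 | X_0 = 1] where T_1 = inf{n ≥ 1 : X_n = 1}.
E[T_1 | X_0 = 1] = 1/π_1 = 40/19

For an irreducible recurrent Markov chain with stationary distribution π, E[T_i | X_0 = i] = 1/π_i (Kac's formula). Here π_1 = (4/7)/(12/19 + 4/7) = (4/7)/(160/133) = 19/40, so E[T_1 | X_0 = 1] = 1/π_1 = (12/19 + 4/7)/(4/7) = (160/133)/(4/7) = 40/19.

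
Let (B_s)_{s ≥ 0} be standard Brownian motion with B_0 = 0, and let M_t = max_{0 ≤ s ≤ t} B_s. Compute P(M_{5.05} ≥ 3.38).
P(M_{5.05} ≥ 3.38) = 2·P(B_{5.05} ≥ 3.38) = 2(1 − Φ(3.38/√5.05)) ≈ 0.1326

By the reflection principle for Brownian motion, P(M_t ≥ a) = 2 · P(B_t ≥ a) for a ≥ 0. Since B_t ~ N(0, t), P(B_t ≥ 3.38) = 1 − Φ(3.38/√t) = 1 − Φ(3.38/√5.05) = 1 − Φ(1.5041). So
  P(M_{5.05} ≥ 3.38) = 2(1 − Φ(1.5041)) ≈ 0.1326.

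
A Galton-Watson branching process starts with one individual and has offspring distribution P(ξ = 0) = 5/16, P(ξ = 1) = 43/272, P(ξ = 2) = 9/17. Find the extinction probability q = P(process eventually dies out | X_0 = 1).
q = 85/144

The pgf is f(s) = 5/16 + 43/272·s + 9/17·s². The extinction probability q is the smallest fixed point of f in [0, 1]. Setting s = f(s):
  9/17·s² + (43/272 − 1)·s + 5/16 = 0
  9/17·s² − (5/16 + 9/17)·s + 5/16 = 0
which factors as (s − 1)·(9/17·s − 5/16) = 0, giving roots s = 1 and s = (5/16)/(9/17) = 85/144.
Mean offspring μ = 43/272 + 2·9/17 = 331/272 > 1 (supercritical), so q < 1. The extinction probability is the smaller root: q = (5/16)/(9/17) = 85/144.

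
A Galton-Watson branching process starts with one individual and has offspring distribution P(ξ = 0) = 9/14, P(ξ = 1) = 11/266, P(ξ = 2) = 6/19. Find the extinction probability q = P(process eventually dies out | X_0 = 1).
q = 1

Mean offspring μ = 0·9/14 + 1·11/266 + 2·6/19 = 179/266 ≤ 1. For μ ≤ 1 with offspring not concentrated at 1, the Galton-Watson process goes extinct almost surely, so q = 1.
(Algebraic check: The pgf is f(s) = 9/14 + 11/266·s + 6/19·s². The extinction probability q is the smallest fixed point of f in [0, 1]. Setting s = f(s):
  6/19·s² + (11/266 − 1)·s + 9/14 = 0
  6/19·s² − (9/14 + 6/19)·s + 9/14 = 0
which factors as (s − 1)·(6/19·s − 9/14) = 0, giving roots s = 1 and s = (9/14)/(6/19) = 57/28. Since 57/28 ≥ 1, the smallest root in [0, 1] is s = 1.)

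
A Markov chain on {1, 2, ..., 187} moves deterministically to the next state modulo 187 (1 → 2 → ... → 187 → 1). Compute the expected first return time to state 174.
E[T_174 | X_0 = 174] = 187

The chain cycles deterministically, so starting at state 174 it returns in exactly 187 steps. Equivalently, the stationary distribution is uniform π_j = 1/187 for every state j, so by Kac's formula E[T_174] = 1/π_174 = 187.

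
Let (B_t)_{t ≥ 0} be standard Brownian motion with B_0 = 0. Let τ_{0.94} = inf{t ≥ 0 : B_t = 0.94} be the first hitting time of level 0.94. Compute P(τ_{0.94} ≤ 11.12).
P(τ_{0.94} ≤ 11.12) = 2(1 − Φ(0.94/√11.12)) = 2(1 − Φ(0.2819)) ≈ 0.7780

By the reflection principle for standard BM, P(τ_b ≤ t) = 2 · P(B_t ≥ b). Since B_t ~ N(0, t), P(B_t ≥ 0.94) = 1 − Φ(0.94/√t) = 1 − Φ(0.94/√11.12) = 1 − Φ(0.2819) ≈ 0.38901. Doubling: P(τ_{0.94} ≤ 11.12) ≈ 2 · 0.38901 = 0.77802 ≈ 0.7780.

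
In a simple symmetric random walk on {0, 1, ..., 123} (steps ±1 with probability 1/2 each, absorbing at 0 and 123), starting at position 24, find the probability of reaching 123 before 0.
P(hit 123 before 0) = 24/123 = 8/41

Let u_k = P(hit 123 before 0 | start at k). Then u_0 = 0, u_123 = 1, and u_k = u_{k-1}/2 + u_{k+1}/2 for 1 ≤ k ≤ 122. This harmonic recurrence is solved by u_k = k/123, giving u_24 = 24/123 = 8/41.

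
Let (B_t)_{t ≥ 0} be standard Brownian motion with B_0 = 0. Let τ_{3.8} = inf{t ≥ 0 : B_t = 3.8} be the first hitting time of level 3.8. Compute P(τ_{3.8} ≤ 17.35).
P(τ_{3.8} ≤ 17.35) = 2(1 − Φ(3.8/√17.35)) = 2(1 − Φ(0.9123)) ≈ 0.3616

By the reflection principle for standard BM, P(τ_b ≤ t) = 2 · P(B_t ≥ b). Since B_t ~ N(0, t), P(B_t ≥ 3.8) = 1 − Φ(3.8/√t) = 1 − Φ(3.8/√17.35) = 1 − Φ(0.9123) ≈ 0.18081. Doubling: P(τ_{3.8} ≤ 17.35) ≈ 2 · 0.18081 = 0.36162 ≈ 0.3616.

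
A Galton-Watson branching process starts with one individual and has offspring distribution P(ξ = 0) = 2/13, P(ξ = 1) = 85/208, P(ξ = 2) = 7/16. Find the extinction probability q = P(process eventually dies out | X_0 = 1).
q = 32/91

The pgf is f(s) = 2/13 + 85/208·s + 7/16·s². The extinction probability q is the smallest fixed point of f in [0, 1]. Setting s = f(s):
  7/16·s² + (85/208 − 1)·s + 2/13 = 0
  7/16·s² − (2/13 + 7/16)·s + 2/13 = 0
which factors as (s − 1)·(7/16·s − 2/13) = 0, giving roots s = 1 and s = (2/13)/(7/16) = 32/91.
Mean offspring μ = 85/208 + 2·7/16 = 267/208 > 1 (supercritical), so q < 1. The extinction probability is the smaller root: q = (2/13)/(7/16) = 32/91.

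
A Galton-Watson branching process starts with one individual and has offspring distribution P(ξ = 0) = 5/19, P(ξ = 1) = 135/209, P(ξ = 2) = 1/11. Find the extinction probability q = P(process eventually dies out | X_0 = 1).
q = 1

Mean offspring μ = 0·5/19 + 1·135/209 + 2·1/11 = 173/209 ≤ 1. For μ ≤ 1 with offspring not concentrated at 1, the Galton-Watson process goes extinct almost surely, so q = 1.
(Algebraic check: The pgf is f(s) = 5/19 + 135/209·s + 1/11·s². The extinction probability q is the smallest fixed point of f in [0, 1]. Setting s = f(s):
  1/11·s² + (135/209 − 1)·s + 5/19 = 0
  1/11·s² − (5/19 + 1/11)·s + 5/19 = 0
which factors as (s − 1)·(1/11·s − 5/19) = 0, giving roots s = 1 and s = (5/19)/(1/11) = 55/19. Since 55/19 ≥ 1, the smallest root in [0, 1] is s = 1.)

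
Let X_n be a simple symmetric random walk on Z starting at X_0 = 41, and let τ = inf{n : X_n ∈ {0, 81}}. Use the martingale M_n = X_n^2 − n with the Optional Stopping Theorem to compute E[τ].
E[τ] = 1640

M_n = X_n^2 − n is a martingale (since E[X_{n+1}^2 | F_n] = X_n^2 + 1). By OST (τ has finite mean in a bounded region), E[M_τ] = E[M_0] = X_0^2 − 0 = 41^2 = 1681. Also E[M_τ] = E[X_τ^2] − E[τ]. The walk exits at 0 or 81, with P(hit 81 first) = 41/81, so E[X_τ^2] = 81^2 · 41/81 + 0 = 3321. Thus E[τ] = E[X_τ^2] − E[M_τ] = 3321 − 1681 = 1640 = 41(81 − 41) = 1640.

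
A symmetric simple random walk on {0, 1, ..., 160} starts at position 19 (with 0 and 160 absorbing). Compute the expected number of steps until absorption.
E[τ | X_0 = 19] = 2679

Let v_k = E[τ | X_0 = k]. Boundary: v_0 = v_160 = 0. Recurrence: v_k = 1 + (v_{k-1} + v_{k+1})/2 for 1 ≤ k ≤ 159. The particular solution to v_k − (v_{k-1} + v_{k+1})/2 = 1 is v_k = −k^2. Adding homogeneous solution A + B k and matching boundaries gives v_k = k (160 − k). Substituting k = 19: v_19 = 19 · 141 = 2679.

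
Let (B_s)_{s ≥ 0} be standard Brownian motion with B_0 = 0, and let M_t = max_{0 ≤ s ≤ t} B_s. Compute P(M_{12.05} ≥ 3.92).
P(M_{12.05} ≥ 3.92) = 2·P(B_{12.05} ≥ 3.92) = 2(1 − Φ(3.92/√12.05)) ≈ 0.2588

By the reflection principle for Brownian motion, P(M_t ≥ a) = 2 · P(B_t ≥ a) for a ≥ 0. Since B_t ~ N(0, t), P(B_t ≥ 3.92) = 1 − Φ(3.92/√t) = 1 − Φ(3.92/√12.05) = 1 − Φ(1.1293). So
  P(M_{12.05} ≥ 3.92) = 2(1 − Φ(1.1293)) ≈ 0.2588.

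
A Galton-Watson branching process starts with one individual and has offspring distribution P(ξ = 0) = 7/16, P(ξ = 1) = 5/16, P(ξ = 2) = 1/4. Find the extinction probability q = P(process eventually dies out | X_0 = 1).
q = 1

Mean offspring μ = 0·7/16 + 1·5/16 + 2·1/4 = 13/16 ≤ 1. For μ ≤ 1 with offspring not concentrated at 1, the Galton-Watson process goes extinct almost surely, so q = 1.
(Algebraic check: The pgf is f(s) = 7/16 + 5/16·s + 1/4·s². The extinction probability q is the smallest fixed point of f in [0, 1]. Setting s = f(s):
  1/4·s² + (5/16 − 1)·s + 7/16 = 0
  1/4·s² − (7/16 + 1/4)·s + 7/16 = 0
which factors as (s − 1)·(1/4·s − 7/16) = 0, giving roots s = 1 and s = (7/16)/(1/4) = 7/4. Since 7/4 ≥ 1, the smallest root in [0, 1] is s = 1.)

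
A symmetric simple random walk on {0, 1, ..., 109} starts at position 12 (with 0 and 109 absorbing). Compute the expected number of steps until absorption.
E[τ | X_0 = 12] = 1164

Let v_k = E[τ | X_0 = k]. Boundary: v_0 = v_109 = 0. Recurrence: v_k = 1 + (v_{k-1} + v_{k+1})/2 for 1 ≤ k ≤ 108. The particular solution to v_k − (v_{k-1} + v_{k+1})/2 = 1 is v_k = −k^2. Adding homogeneous solution A + B k and matching boundaries gives v_k = k (109 − k). Substituting k = 12: v_12 = 12 · 97 = 1164.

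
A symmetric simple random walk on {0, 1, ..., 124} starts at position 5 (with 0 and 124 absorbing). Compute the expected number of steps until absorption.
E[τ | X_0 = 5] = 595

Let v_k = E[τ | X_0 = k]. Boundary: v_0 = v_124 = 0. Recurrence: v_k = 1 + (v_{k-1} + v_{k+1})/2 for 1 ≤ k ≤ 123. The particular solution to v_k − (v_{k-1} + v_{k+1})/2 = 1 is v_k = −k^2. Adding homogeneous solution A + B k and matching boundaries gives v_k = k (124 − k). Substituting k = 5: v_5 = 5 · 119 = 595.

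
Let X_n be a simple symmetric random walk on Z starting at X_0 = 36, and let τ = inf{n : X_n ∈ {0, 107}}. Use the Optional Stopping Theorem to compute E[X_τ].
E[X_τ] = 36

X_n is a martingale and τ is a bounded-mean stopping time (indeed τ is finite a.s. with bounded expectation since the walk is in a bounded region). By the OST, E[X_τ] = E[X_0] = 36. Equivalently: E[X_τ] = 107 · P(hit 107 first) + 0 · P(hit 0 first) = 107 · (36/107) = 36.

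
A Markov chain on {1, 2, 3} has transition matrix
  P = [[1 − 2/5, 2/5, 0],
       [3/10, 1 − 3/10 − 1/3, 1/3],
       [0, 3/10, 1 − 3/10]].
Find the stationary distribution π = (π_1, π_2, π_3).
π = (27/103, 36/103, 40/103)

This is a birth-death chain on three states, which satisfies detailed balance: π_1 · P_{12} = π_2 · P_{21} and π_2 · P_{23} = π_3 · P_{32}.
From π_1 · 2/5 = π_2 · 3/10: π_2/π_1 = (2/5)/(3/10) = 4/3.
From π_2 · 1/3 = π_3 · 3/10: π_3/π_2 = (1/3)/(3/10) = 10/9.
Take π_1 proportional to 1; then unnormalized π = (1, 4/3, 40/27). Normalize by dividing by the sum 103/27:
  π = (27/103, 36/103, 40/103).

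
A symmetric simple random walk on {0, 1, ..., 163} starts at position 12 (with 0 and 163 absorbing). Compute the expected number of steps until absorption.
E[τ | X_0 = 12] = 1812

Let v_k = E[τ | X_0 = k]. Boundary: v_0 = v_163 = 0. Recurrence: v_k = 1 + (v_{k-1} + v_{k+1})/2 for 1 ≤ k ≤ 162. The particular solution to v_k − (v_{k-1} + v_{k+1})/2 = 1 is v_k = −k^2. Adding homogeneous solution A + B k and matching boundaries gives v_k = k (163 − k). Substituting k = 12: v_12 = 12 · 151 = 1812.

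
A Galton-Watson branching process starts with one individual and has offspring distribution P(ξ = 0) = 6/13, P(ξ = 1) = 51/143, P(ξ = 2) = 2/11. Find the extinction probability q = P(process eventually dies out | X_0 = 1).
q = 1

Mean offspring μ = 0·6/13 + 1·51/143 + 2·2/11 = 103/143 ≤ 1. For μ ≤ 1 with offspring not concentrated at 1, the Galton-Watson process goes extinct almost surely, so q = 1.
(Algebraic check: The pgf is f(s) = 6/13 + 51/143·s + 2/11·s². The extinction probability q is the smallest fixed point of f in [0, 1]. Setting s = f(s):
  2/11·s² + (51/143 − 1)·s + 6/13 = 0
  2/11·s² − (6/13 + 2/11)·s + 6/13 = 0
which factors as (s − 1)·(2/11·s − 6/13) = 0, giving roots s = 1 and s = (6/13)/(2/11) = 33/13. Since 33/13 ≥ 1, the smallest root in [0, 1] is s = 1.)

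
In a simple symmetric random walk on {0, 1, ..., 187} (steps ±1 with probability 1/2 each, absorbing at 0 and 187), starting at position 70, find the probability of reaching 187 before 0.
P(hit 187 before 0) = 70/187

Let u_k = P(hit 187 before 0 | start at k). Then u_0 = 0, u_187 = 1, and u_k = u_{k-1}/2 + u_{k+1}/2 for 1 ≤ k ≤ 186. This harmonic recurrence is solved by u_k = k/187, giving u_70 = 70/187.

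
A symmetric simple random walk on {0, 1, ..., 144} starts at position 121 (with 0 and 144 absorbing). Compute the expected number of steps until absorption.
E[τ | X_0 = 121] = 2783

Let v_k = E[τ | X_0 = k]. Boundary: v_0 = v_144 = 0. Recurrence: v_k = 1 + (v_{k-1} + v_{k+1})/2 for 1 ≤ k ≤ 143. The particular solution to v_k − (v_{k-1} + v_{k+1})/2 = 1 is v_k = −k^2. Adding homogeneous solution A + B k and matching boundaries gives v_k = k (144 − k). Substituting k = 121: v_121 = 121 · 23 = 2783.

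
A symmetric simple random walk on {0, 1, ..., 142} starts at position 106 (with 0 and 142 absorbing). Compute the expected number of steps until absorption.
E[τ | X_0 = 106] = 3816

Let v_k = E[τ | X_0 = k]. Boundary: v_0 = v_142 = 0. Recurrence: v_k = 1 + (v_{k-1} + v_{k+1})/2 for 1 ≤ k ≤ 141. The particular solution to v_k − (v_{k-1} + v_{k+1})/2 = 1 is v_k = −k^2. Adding homogeneous solution A + B k and matching boundaries gives v_k = k (142 − k). Substituting k = 106: v_106 = 106 · 36 = 3816.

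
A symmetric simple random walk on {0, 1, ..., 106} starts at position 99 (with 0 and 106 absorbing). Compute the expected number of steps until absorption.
E[τ | X_0 = 99] = 693

Let v_k = E[τ | X_0 = k]. Boundary: v_0 = v_106 = 0. Recurrence: v_k = 1 + (v_{k-1} + v_{k+1})/2 for 1 ≤ k ≤ 105. The particular solution to v_k − (v_{k-1} + v_{k+1})/2 = 1 is v_k = −k^2. Adding homogeneous solution A + B k and matching boundaries gives v_k = k (106 − k). Substituting k = 99: v_99 = 99 · 7 = 693.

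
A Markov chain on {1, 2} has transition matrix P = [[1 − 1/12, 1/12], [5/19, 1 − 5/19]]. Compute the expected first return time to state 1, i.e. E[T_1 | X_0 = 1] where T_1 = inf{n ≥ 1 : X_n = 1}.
E[T_1 | X_0 = 1] = 1/π_1 = 79/60

For an irreducible recurrent Markov chain with stationary distribution π, E[T_i | X_0 = i] = 1/π_i (Kac's formula). Here π_1 = (5/19)/(1/12 + 5/19) = (5/19)/(79/228) = 60/79, so E[T_1 | X_0 = 1] = 1/π_1 = (1/12 + 5/19)/(5/19) = (79/228)/(5/19) = 79/60.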